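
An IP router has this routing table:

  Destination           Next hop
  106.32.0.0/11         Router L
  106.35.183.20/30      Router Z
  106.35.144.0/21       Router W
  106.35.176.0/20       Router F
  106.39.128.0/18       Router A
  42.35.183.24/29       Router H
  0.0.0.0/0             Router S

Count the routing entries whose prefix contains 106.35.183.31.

3

Prefixes containing 106.35.183.31:
  0.0.0.0/0 (default, matches everything)
  106.32.0.0/11 (106.32.0.0 - 106.63.255.255)
  106.35.176.0/20 (106.35.176.0 - 106.35.191.255)
Total matching entries: 3.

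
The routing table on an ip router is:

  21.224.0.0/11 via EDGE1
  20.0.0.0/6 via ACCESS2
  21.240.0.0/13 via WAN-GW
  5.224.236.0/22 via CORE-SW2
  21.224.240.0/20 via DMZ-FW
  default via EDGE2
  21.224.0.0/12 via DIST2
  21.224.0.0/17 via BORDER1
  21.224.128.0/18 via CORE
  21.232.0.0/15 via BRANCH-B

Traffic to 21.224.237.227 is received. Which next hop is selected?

DIST2

Routes whose prefix contains 21.224.237.227:
  0.0.0.0/0 (default, matches everything) -> EDGE2
  20.0.0.0/6 (20.0.0.0 - 23.255.255.255) -> ACCESS2
  21.224.0.0/11 (21.224.0.0 - 21.255.255.255) -> EDGE1
  21.224.0.0/12 (21.224.0.0 - 21.239.255.255) -> DIST2
More-specific entries that do NOT match:
  5.224.236.0/22 (5.224.236.0 - 5.224.239.255) does not contain 21.224.237.227
  21.224.240.0/20 (21.224.240.0 - 21.224.255.255) does not contain 21.224.237.227
  21.224.128.0/18 (21.224.128.0 - 21.224.191.255) does not contain 21.224.237.227
  21.224.0.0/17 (21.224.0.0 - 21.224.127.255) does not contain 21.224.237.227
  21.232.0.0/15 (21.232.0.0 - 21.233.255.255) does not contain 21.224.237.227
  21.240.0.0/13 (21.240.0.0 - 21.247.255.255) does not contain 21.224.237.227
Longest matching prefix is /12 -> next hop DIST2.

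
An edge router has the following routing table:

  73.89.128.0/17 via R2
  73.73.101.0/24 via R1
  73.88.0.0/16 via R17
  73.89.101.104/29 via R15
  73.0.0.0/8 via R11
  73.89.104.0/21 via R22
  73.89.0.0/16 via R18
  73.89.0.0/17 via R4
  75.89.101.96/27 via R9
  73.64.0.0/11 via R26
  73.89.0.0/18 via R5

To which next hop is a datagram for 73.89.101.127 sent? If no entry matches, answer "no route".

R4

Routes whose prefix contains 73.89.101.127:
  73.0.0.0/8 (73.0.0.0 - 73.255.255.255) -> R11
  73.64.0.0/11 (73.64.0.0 - 73.95.255.255) -> R26
  73.89.0.0/16 (73.89.0.0 - 73.89.255.255) -> R18
  73.89.0.0/17 (73.89.0.0 - 73.89.127.255) -> R4
More-specific entries that do NOT match:
  73.89.101.104/29 (73.89.101.104 - 73.89.101.111) does not contain 73.89.101.127
  75.89.101.96/27 (75.89.101.96 - 75.89.101.127) does not contain 73.89.101.127
  73.73.101.0/24 (73.73.101.0 - 73.73.101.255) does not contain 73.89.101.127
  73.89.104.0/21 (73.89.104.0 - 73.89.111.255) does not contain 73.89.101.127
  73.89.0.0/18 (73.89.0.0 - 73.89.63.255) does not contain 73.89.101.127
Longest matching prefix is /17 -> next hop R4.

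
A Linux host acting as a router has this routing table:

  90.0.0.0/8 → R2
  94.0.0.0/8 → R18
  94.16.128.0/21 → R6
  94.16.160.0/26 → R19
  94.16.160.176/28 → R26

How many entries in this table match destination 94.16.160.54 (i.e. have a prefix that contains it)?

Prefixes containing 94.16.160.54:
  94.0.0.0/8 (94.0.0.0 - 94.255.255.255)
  94.16.160.0/26 (94.16.160.0 - 94.16.160.63)
Total matching entries: 2.

2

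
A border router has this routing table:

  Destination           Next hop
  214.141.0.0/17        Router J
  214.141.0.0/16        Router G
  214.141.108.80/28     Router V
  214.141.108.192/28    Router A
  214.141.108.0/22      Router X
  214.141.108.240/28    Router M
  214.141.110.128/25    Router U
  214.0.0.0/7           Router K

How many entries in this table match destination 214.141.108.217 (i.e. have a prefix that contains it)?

Prefixes containing 214.141.108.217:
  214.0.0.0/7 (214.0.0.0 - 215.255.255.255)
  214.141.0.0/16 (214.141.0.0 - 214.141.255.255)
  214.141.0.0/17 (214.141.0.0 - 214.141.127.255)
  214.141.108.0/22 (214.141.108.0 - 214.141.111.255)
Total matching entries: 4.

4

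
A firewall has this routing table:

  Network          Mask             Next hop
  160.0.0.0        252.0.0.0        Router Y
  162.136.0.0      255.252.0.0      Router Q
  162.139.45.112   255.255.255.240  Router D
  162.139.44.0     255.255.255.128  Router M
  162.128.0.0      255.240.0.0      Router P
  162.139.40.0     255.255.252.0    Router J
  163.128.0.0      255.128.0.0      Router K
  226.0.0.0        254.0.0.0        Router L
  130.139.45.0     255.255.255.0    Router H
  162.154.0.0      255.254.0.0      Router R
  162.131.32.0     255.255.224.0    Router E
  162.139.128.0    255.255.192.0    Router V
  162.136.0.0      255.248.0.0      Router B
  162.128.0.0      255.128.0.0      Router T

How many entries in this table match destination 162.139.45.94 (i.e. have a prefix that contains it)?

Prefixes containing 162.139.45.94:
  160.0.0.0/6 (160.0.0.0 - 163.255.255.255)
  162.128.0.0/9 (162.128.0.0 - 162.255.255.255)
  162.128.0.0/12 (162.128.0.0 - 162.143.255.255)
  162.136.0.0/13 (162.136.0.0 - 162.143.255.255)
  162.136.0.0/14 (162.136.0.0 - 162.139.255.255)
Total matching entries: 5.

5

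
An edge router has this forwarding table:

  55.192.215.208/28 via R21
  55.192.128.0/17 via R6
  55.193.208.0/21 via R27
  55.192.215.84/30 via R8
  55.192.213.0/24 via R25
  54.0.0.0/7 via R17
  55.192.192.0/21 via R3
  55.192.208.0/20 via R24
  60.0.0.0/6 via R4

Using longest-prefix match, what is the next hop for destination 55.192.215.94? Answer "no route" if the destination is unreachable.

Routes whose prefix contains 55.192.215.94:
  54.0.0.0/7 (54.0.0.0 - 55.255.255.255) -> R17
  55.192.128.0/17 (55.192.128.0 - 55.192.255.255) -> R6
  55.192.208.0/20 (55.192.208.0 - 55.192.223.255) -> R24
More-specific entries that do NOT match:
  55.192.215.84/30 (55.192.215.84 - 55.192.215.87) does not contain 55.192.215.94
  55.192.215.208/28 (55.192.215.208 - 55.192.215.223) does not contain 55.192.215.94
  55.192.213.0/24 (55.192.213.0 - 55.192.213.255) does not contain 55.192.215.94
  55.193.208.0/21 (55.193.208.0 - 55.193.215.255) does not contain 55.192.215.94
  55.192.192.0/21 (55.192.192.0 - 55.192.199.255) does not contain 55.192.215.94
Longest matching prefix is /20 -> next hop R24.

R24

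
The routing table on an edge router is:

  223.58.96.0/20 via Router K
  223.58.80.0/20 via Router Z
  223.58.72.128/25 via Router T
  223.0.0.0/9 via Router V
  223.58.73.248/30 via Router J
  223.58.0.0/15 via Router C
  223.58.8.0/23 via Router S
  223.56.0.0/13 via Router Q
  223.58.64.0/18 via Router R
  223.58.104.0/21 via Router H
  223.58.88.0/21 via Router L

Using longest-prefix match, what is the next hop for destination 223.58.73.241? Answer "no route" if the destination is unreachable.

Router R

Routes whose prefix contains 223.58.73.241:
  223.0.0.0/9 (223.0.0.0 - 223.127.255.255) -> Router V
  223.56.0.0/13 (223.56.0.0 - 223.63.255.255) -> Router Q
  223.58.0.0/15 (223.58.0.0 - 223.59.255.255) -> Router C
  223.58.64.0/18 (223.58.64.0 - 223.58.127.255) -> Router R
More-specific entries that do NOT match:
  223.58.73.248/30 (223.58.73.248 - 223.58.73.251) does not contain 223.58.73.241
  223.58.72.128/25 (223.58.72.128 - 223.58.72.255) does not contain 223.58.73.241
  223.58.8.0/23 (223.58.8.0 - 223.58.9.255) does not contain 223.58.73.241
  223.58.104.0/21 (223.58.104.0 - 223.58.111.255) does not contain 223.58.73.241
  223.58.88.0/21 (223.58.88.0 - 223.58.95.255) does not contain 223.58.73.241
  223.58.96.0/20 (223.58.96.0 - 223.58.111.255) does not contain 223.58.73.241
  223.58.80.0/20 (223.58.80.0 - 223.58.95.255) does not contain 223.58.73.241
Longest matching prefix is /18 -> next hop Router R.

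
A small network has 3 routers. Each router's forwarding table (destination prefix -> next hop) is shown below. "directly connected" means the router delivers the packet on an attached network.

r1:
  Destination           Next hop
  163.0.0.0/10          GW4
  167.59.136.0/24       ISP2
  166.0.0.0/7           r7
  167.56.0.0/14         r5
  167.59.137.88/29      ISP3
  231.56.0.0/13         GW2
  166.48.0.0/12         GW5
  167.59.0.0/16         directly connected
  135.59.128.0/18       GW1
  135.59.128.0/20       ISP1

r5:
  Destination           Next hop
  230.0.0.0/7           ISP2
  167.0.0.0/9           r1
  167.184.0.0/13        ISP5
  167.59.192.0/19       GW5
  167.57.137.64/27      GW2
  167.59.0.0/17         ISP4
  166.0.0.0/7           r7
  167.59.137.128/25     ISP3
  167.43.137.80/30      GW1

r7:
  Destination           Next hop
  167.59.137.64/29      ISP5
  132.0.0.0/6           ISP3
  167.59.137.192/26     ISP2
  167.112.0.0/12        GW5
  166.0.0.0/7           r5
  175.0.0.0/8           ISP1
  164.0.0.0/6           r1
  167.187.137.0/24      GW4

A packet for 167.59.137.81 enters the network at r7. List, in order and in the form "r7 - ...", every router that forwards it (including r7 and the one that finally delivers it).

r7 - r5 - r1

At r7: longest match for 167.59.137.81 is 166.0.0.0/7 -> r5
At r5: longest match for 167.59.137.81 is 167.0.0.0/9 -> r1
At r1: longest match for 167.59.137.81 is 167.59.0.0/16 -> directly connected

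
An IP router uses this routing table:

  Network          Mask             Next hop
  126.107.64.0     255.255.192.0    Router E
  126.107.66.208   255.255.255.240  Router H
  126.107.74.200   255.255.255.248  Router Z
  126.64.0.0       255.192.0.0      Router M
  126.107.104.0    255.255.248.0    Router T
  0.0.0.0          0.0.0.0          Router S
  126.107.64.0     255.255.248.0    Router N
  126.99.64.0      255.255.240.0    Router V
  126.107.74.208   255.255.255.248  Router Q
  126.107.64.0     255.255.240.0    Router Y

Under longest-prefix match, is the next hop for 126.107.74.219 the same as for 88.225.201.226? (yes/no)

no

126.107.74.219: longest match 126.107.64.0/20 -> Router Y
88.225.201.226: longest match 0.0.0.0/0 -> Router S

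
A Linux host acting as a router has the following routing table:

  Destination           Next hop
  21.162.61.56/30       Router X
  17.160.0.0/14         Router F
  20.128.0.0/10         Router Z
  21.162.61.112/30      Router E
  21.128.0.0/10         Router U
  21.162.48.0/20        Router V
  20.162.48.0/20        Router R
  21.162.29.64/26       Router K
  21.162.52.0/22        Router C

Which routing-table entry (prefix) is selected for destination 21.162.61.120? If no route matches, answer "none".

21.162.48.0/20

Entries matching 21.162.61.120:
  21.128.0.0/10 (21.128.0.0 - 21.191.255.255)
  21.162.48.0/20 (21.162.48.0 - 21.162.63.255)
Most specific is 21.162.48.0/20.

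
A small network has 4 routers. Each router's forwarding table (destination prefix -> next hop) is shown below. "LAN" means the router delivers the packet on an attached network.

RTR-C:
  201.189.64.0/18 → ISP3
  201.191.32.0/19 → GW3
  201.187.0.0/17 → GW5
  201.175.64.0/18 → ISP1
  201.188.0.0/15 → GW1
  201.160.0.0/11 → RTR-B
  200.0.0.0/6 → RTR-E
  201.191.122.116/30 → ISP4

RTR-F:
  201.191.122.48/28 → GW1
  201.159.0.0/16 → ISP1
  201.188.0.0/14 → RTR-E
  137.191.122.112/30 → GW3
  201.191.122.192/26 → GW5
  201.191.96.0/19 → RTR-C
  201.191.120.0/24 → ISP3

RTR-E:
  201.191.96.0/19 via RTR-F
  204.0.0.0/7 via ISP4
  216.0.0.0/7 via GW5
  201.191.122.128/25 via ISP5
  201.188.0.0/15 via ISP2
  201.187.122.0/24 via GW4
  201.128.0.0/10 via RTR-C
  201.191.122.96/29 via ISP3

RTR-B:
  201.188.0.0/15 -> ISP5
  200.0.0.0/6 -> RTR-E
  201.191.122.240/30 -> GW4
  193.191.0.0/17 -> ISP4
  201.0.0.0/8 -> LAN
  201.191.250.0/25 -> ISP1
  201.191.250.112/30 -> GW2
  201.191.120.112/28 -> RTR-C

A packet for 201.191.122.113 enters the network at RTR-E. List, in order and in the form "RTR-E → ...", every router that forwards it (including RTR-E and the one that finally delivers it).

RTR-E → RTR-F → RTR-C → RTR-B

At RTR-E: longest match for 201.191.122.113 is 201.191.96.0/19 -> RTR-F
At RTR-F: longest match for 201.191.122.113 is 201.191.96.0/19 -> RTR-C
At RTR-C: longest match for 201.191.122.113 is 201.160.0.0/11 -> RTR-B
At RTR-B: longest match for 201.191.122.113 is 201.0.0.0/8 -> LAN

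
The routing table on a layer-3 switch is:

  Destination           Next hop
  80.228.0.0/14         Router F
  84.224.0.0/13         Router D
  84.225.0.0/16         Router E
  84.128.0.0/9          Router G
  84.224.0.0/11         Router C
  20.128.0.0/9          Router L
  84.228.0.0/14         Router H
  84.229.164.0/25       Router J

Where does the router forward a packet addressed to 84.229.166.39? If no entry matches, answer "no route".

Router H

Routes whose prefix contains 84.229.166.39:
  84.128.0.0/9 (84.128.0.0 - 84.255.255.255) -> Router G
  84.224.0.0/11 (84.224.0.0 - 84.255.255.255) -> Router C
  84.224.0.0/13 (84.224.0.0 - 84.231.255.255) -> Router D
  84.228.0.0/14 (84.228.0.0 - 84.231.255.255) -> Router H
More-specific entries that do NOT match:
  84.229.164.0/25 (84.229.164.0 - 84.229.164.127) does not contain 84.229.166.39
  84.225.0.0/16 (84.225.0.0 - 84.225.255.255) does not contain 84.229.166.39
Longest matching prefix is /14 -> next hop Router H.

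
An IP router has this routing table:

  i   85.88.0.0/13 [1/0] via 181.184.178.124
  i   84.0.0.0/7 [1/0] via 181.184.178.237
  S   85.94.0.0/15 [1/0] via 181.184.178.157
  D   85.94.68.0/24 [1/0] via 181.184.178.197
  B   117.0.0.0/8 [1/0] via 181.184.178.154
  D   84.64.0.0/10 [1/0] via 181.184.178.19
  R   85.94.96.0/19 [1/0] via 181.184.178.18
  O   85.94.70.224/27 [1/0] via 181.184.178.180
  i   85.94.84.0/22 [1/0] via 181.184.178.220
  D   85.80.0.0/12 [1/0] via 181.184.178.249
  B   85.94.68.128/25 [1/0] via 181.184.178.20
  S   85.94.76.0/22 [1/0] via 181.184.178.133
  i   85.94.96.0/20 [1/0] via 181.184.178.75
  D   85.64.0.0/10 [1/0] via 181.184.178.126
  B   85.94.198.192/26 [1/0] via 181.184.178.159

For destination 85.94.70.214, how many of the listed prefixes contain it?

5

Prefixes containing 85.94.70.214:
  84.0.0.0/7 (84.0.0.0 - 85.255.255.255)
  85.64.0.0/10 (85.64.0.0 - 85.127.255.255)
  85.80.0.0/12 (85.80.0.0 - 85.95.255.255)
  85.88.0.0/13 (85.88.0.0 - 85.95.255.255)
  85.94.0.0/15 (85.94.0.0 - 85.95.255.255)
Total matching entries: 5.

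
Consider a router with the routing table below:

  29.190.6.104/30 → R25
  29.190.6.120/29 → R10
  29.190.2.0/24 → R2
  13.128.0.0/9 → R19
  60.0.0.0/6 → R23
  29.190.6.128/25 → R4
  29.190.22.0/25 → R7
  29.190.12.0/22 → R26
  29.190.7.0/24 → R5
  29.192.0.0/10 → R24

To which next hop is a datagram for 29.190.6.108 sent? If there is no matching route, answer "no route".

no route

No entry's prefix contains 29.190.6.108; there is no default route.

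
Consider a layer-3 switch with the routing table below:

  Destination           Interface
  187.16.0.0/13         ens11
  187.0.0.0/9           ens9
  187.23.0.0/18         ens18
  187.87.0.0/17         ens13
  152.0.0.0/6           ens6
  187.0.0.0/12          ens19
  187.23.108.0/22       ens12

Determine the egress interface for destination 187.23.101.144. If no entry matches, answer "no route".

ens11

Routes whose prefix contains 187.23.101.144:
  187.0.0.0/9 (187.0.0.0 - 187.127.255.255) -> ens9
  187.16.0.0/13 (187.16.0.0 - 187.23.255.255) -> ens11
More-specific entries that do NOT match:
  187.23.108.0/22 (187.23.108.0 - 187.23.111.255) does not contain 187.23.101.144
  187.23.0.0/18 (187.23.0.0 - 187.23.63.255) does not contain 187.23.101.144
  187.87.0.0/17 (187.87.0.0 - 187.87.127.255) does not contain 187.23.101.144
Longest matching prefix is /13 -> interface ens11.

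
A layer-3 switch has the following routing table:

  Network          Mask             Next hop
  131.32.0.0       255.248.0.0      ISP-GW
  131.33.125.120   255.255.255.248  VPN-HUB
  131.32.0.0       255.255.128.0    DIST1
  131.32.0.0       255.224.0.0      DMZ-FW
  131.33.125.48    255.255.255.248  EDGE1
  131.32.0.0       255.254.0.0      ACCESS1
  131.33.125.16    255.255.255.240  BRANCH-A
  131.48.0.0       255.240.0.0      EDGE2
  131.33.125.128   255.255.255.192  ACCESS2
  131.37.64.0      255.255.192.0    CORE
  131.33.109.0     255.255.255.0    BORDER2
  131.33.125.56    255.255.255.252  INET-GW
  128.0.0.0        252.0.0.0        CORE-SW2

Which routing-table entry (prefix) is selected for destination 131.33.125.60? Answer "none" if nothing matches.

Entries matching 131.33.125.60:
  128.0.0.0/6 (128.0.0.0 - 131.255.255.255)
  131.32.0.0/11 (131.32.0.0 - 131.63.255.255)
  131.32.0.0/13 (131.32.0.0 - 131.39.255.255)
  131.32.0.0/15 (131.32.0.0 - 131.33.255.255)
Most specific is 131.32.0.0/15.

131.32.0.0/15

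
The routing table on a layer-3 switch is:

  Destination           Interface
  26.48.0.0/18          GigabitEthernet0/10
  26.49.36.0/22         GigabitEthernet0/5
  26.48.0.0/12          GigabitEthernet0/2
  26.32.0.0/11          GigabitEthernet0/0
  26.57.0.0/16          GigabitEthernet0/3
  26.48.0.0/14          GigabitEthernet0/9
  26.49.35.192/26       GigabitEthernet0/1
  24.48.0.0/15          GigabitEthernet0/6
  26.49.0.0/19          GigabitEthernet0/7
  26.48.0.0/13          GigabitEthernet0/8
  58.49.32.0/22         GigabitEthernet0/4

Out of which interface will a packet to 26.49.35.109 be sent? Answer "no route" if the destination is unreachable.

GigabitEthernet0/9

Routes whose prefix contains 26.49.35.109:
  26.32.0.0/11 (26.32.0.0 - 26.63.255.255) -> GigabitEthernet0/0
  26.48.0.0/12 (26.48.0.0 - 26.63.255.255) -> GigabitEthernet0/2
  26.48.0.0/13 (26.48.0.0 - 26.55.255.255) -> GigabitEthernet0/8
  26.48.0.0/14 (26.48.0.0 - 26.51.255.255) -> GigabitEthernet0/9
More-specific entries that do NOT match:
  26.49.35.192/26 (26.49.35.192 - 26.49.35.255) does not contain 26.49.35.109
  26.49.36.0/22 (26.49.36.0 - 26.49.39.255) does not contain 26.49.35.109
  58.49.32.0/22 (58.49.32.0 - 58.49.35.255) does not contain 26.49.35.109
  26.49.0.0/19 (26.49.0.0 - 26.49.31.255) does not contain 26.49.35.109
  26.48.0.0/18 (26.48.0.0 - 26.48.63.255) does not contain 26.49.35.109
  26.57.0.0/16 (26.57.0.0 - 26.57.255.255) does not contain 26.49.35.109
  24.48.0.0/15 (24.48.0.0 - 24.49.255.255) does not contain 26.49.35.109
Longest matching prefix is /14 -> interface GigabitEthernet0/9.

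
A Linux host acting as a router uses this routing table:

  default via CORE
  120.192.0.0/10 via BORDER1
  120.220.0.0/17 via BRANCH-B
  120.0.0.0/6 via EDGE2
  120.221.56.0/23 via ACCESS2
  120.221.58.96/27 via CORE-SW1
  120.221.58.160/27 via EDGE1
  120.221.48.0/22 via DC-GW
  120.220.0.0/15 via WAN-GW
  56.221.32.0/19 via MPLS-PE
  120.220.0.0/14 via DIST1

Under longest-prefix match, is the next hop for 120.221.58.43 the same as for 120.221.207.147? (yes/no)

yes

120.221.58.43: longest match 120.220.0.0/15 -> WAN-GW
120.221.207.147: longest match 120.220.0.0/15 -> WAN-GW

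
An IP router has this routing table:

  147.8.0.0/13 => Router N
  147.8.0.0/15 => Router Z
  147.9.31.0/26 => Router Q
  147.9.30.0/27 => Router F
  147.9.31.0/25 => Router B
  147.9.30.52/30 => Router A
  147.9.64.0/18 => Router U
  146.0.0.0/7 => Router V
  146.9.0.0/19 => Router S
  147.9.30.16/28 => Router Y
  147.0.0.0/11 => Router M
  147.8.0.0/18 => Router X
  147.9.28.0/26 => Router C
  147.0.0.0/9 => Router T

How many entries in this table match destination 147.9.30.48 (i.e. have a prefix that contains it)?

5

Prefixes containing 147.9.30.48:
  146.0.0.0/7 (146.0.0.0 - 147.255.255.255)
  147.0.0.0/9 (147.0.0.0 - 147.127.255.255)
  147.0.0.0/11 (147.0.0.0 - 147.31.255.255)
  147.8.0.0/13 (147.8.0.0 - 147.15.255.255)
  147.8.0.0/15 (147.8.0.0 - 147.9.255.255)
Total matching entries: 5.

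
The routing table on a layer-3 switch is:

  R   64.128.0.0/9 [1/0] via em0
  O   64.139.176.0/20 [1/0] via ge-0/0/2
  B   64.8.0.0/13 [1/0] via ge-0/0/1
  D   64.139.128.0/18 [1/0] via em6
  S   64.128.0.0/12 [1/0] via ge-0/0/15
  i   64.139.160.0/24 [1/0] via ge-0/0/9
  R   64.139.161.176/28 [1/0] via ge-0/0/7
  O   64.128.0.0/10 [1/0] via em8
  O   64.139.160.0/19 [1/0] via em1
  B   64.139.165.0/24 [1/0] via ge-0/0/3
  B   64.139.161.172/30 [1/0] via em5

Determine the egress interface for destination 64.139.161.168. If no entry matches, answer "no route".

Routes whose prefix contains 64.139.161.168:
  64.128.0.0/9 (64.128.0.0 - 64.255.255.255) -> em0
  64.128.0.0/10 (64.128.0.0 - 64.191.255.255) -> em8
  64.128.0.0/12 (64.128.0.0 - 64.143.255.255) -> ge-0/0/15
  64.139.128.0/18 (64.139.128.0 - 64.139.191.255) -> em6
  64.139.160.0/19 (64.139.160.0 - 64.139.191.255) -> em1
More-specific entries that do NOT match:
  64.139.161.172/30 (64.139.161.172 - 64.139.161.175) does not contain 64.139.161.168
  64.139.161.176/28 (64.139.161.176 - 64.139.161.191) does not contain 64.139.161.168
  64.139.160.0/24 (64.139.160.0 - 64.139.160.255) does not contain 64.139.161.168
  64.139.165.0/24 (64.139.165.0 - 64.139.165.255) does not contain 64.139.161.168
  64.139.176.0/20 (64.139.176.0 - 64.139.191.255) does not contain 64.139.161.168
Longest matching prefix is /19 -> interface em1.

em1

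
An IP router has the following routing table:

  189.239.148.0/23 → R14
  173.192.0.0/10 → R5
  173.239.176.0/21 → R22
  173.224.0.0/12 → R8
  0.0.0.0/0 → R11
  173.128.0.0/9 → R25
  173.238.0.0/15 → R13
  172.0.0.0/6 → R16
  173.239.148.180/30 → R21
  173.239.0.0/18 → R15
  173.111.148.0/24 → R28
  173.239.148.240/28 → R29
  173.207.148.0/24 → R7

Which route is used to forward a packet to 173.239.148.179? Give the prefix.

173.238.0.0/15

Entries matching 173.239.148.179:
  0.0.0.0/0 (default, matches everything)
  172.0.0.0/6 (172.0.0.0 - 175.255.255.255)
  173.128.0.0/9 (173.128.0.0 - 173.255.255.255)
  173.192.0.0/10 (173.192.0.0 - 173.255.255.255)
  173.224.0.0/12 (173.224.0.0 - 173.239.255.255)
  173.238.0.0/15 (173.238.0.0 - 173.239.255.255)
Most specific is 173.238.0.0/15.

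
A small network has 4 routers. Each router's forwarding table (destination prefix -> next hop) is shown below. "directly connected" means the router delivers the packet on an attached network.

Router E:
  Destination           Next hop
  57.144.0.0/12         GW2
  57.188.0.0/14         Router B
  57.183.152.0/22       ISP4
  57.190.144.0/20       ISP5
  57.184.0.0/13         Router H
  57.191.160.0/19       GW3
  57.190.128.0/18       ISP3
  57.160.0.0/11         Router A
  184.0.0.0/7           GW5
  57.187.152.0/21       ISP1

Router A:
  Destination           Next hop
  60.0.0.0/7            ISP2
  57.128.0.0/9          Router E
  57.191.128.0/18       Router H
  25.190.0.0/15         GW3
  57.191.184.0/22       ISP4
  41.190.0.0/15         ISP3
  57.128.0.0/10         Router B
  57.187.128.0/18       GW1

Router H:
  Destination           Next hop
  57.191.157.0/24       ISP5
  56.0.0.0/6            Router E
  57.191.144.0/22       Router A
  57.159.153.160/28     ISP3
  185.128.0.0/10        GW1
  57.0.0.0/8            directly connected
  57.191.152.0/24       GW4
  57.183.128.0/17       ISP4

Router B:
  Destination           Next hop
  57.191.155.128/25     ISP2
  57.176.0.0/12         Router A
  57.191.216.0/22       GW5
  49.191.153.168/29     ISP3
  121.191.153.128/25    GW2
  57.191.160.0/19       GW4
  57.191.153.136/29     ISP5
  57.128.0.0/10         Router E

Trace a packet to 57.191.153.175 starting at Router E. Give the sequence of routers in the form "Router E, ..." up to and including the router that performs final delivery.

At Router E: longest match for 57.191.153.175 is 57.188.0.0/14 -> Router B
At Router B: longest match for 57.191.153.175 is 57.176.0.0/12 -> Router A
At Router A: longest match for 57.191.153.175 is 57.191.128.0/18 -> Router H
At Router H: longest match for 57.191.153.175 is 57.0.0.0/8 -> directly connected

Router E, Router B, Router A, Router H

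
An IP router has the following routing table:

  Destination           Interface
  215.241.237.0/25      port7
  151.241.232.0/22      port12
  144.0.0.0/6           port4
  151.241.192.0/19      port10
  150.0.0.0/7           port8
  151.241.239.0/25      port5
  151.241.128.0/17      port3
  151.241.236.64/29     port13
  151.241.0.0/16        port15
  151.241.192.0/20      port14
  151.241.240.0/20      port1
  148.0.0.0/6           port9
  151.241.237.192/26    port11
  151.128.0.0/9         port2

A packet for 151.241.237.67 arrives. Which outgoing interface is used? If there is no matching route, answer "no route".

port3

Routes whose prefix contains 151.241.237.67:
  148.0.0.0/6 (148.0.0.0 - 151.255.255.255) -> port9
  150.0.0.0/7 (150.0.0.0 - 151.255.255.255) -> port8
  151.128.0.0/9 (151.128.0.0 - 151.255.255.255) -> port2
  151.241.0.0/16 (151.241.0.0 - 151.241.255.255) -> port15
  151.241.128.0/17 (151.241.128.0 - 151.241.255.255) -> port3
More-specific entries that do NOT match:
  151.241.236.64/29 (151.241.236.64 - 151.241.236.71) does not contain 151.241.237.67
  151.241.237.192/26 (151.241.237.192 - 151.241.237.255) does not contain 151.241.237.67
  215.241.237.0/25 (215.241.237.0 - 215.241.237.127) does not contain 151.241.237.67
  151.241.239.0/25 (151.241.239.0 - 151.241.239.127) does not contain 151.241.237.67
  151.241.232.0/22 (151.241.232.0 - 151.241.235.255) does not contain 151.241.237.67
  151.241.192.0/20 (151.241.192.0 - 151.241.207.255) does not contain 151.241.237.67
  151.241.240.0/20 (151.241.240.0 - 151.241.255.255) does not contain 151.241.237.67
  151.241.192.0/19 (151.241.192.0 - 151.241.223.255) does not contain 151.241.237.67
Longest matching prefix is /17 -> interface port3.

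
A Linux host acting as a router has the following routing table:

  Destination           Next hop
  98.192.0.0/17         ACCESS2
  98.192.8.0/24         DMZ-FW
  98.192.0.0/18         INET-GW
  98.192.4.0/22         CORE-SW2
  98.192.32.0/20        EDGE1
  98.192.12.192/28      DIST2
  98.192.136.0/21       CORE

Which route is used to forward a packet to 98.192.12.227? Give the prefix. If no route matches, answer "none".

98.192.0.0/18

Entries matching 98.192.12.227:
  98.192.0.0/17 (98.192.0.0 - 98.192.127.255)
  98.192.0.0/18 (98.192.0.0 - 98.192.63.255)
Most specific is 98.192.0.0/18.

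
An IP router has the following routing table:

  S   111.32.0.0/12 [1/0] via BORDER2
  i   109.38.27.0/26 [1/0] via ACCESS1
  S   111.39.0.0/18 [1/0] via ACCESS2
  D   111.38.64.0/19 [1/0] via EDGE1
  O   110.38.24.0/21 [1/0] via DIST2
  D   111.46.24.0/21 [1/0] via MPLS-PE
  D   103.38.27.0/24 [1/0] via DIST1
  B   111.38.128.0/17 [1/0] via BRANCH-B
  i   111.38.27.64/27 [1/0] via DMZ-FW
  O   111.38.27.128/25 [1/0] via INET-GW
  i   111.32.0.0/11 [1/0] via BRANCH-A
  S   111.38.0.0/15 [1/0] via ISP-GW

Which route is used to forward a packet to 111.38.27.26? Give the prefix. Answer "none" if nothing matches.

111.38.0.0/15

Entries matching 111.38.27.26:
  111.32.0.0/11 (111.32.0.0 - 111.63.255.255)
  111.32.0.0/12 (111.32.0.0 - 111.47.255.255)
  111.38.0.0/15 (111.38.0.0 - 111.39.255.255)
Most specific is 111.38.0.0/15.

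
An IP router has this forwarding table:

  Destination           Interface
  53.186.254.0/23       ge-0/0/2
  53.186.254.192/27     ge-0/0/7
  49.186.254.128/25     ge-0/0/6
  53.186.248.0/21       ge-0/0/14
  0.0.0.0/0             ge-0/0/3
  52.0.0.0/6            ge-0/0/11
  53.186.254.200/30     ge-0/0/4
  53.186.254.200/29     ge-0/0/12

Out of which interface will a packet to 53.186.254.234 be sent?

ge-0/0/2

Routes whose prefix contains 53.186.254.234:
  0.0.0.0/0 (default, matches everything) -> ge-0/0/3
  52.0.0.0/6 (52.0.0.0 - 55.255.255.255) -> ge-0/0/11
  53.186.248.0/21 (53.186.248.0 - 53.186.255.255) -> ge-0/0/14
  53.186.254.0/23 (53.186.254.0 - 53.186.255.255) -> ge-0/0/2
More-specific entries that do NOT match:
  53.186.254.200/30 (53.186.254.200 - 53.186.254.203) does not contain 53.186.254.234
  53.186.254.200/29 (53.186.254.200 - 53.186.254.207) does not contain 53.186.254.234
  53.186.254.192/27 (53.186.254.192 - 53.186.254.223) does not contain 53.186.254.234
  49.186.254.128/25 (49.186.254.128 - 49.186.254.255) does not contain 53.186.254.234
Longest matching prefix is /23 -> interface ge-0/0/2.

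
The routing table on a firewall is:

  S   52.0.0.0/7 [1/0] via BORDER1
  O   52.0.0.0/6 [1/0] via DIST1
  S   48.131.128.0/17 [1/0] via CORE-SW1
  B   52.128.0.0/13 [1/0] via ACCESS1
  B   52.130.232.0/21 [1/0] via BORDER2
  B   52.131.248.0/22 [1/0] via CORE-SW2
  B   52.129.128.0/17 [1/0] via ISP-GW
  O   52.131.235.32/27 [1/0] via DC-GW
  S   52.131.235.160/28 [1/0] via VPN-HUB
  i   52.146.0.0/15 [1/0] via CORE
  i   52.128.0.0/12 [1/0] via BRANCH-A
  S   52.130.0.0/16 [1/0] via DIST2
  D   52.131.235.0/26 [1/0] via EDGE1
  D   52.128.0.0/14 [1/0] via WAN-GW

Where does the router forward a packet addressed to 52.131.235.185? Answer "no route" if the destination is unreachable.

WAN-GW

Routes whose prefix contains 52.131.235.185:
  52.0.0.0/6 (52.0.0.0 - 55.255.255.255) -> DIST1
  52.0.0.0/7 (52.0.0.0 - 53.255.255.255) -> BORDER1
  52.128.0.0/12 (52.128.0.0 - 52.143.255.255) -> BRANCH-A
  52.128.0.0/13 (52.128.0.0 - 52.135.255.255) -> ACCESS1
  52.128.0.0/14 (52.128.0.0 - 52.131.255.255) -> WAN-GW
More-specific entries that do NOT match:
  52.131.235.160/28 (52.131.235.160 - 52.131.235.175) does not contain 52.131.235.185
  52.131.235.32/27 (52.131.235.32 - 52.131.235.63) does not contain 52.131.235.185
  52.131.235.0/26 (52.131.235.0 - 52.131.235.63) does not contain 52.131.235.185
  52.131.248.0/22 (52.131.248.0 - 52.131.251.255) does not contain 52.131.235.185
  52.130.232.0/21 (52.130.232.0 - 52.130.239.255) does not contain 52.131.235.185
  48.131.128.0/17 (48.131.128.0 - 48.131.255.255) does not contain 52.131.235.185
  52.129.128.0/17 (52.129.128.0 - 52.129.255.255) does not contain 52.131.235.185
  52.130.0.0/16 (52.130.0.0 - 52.130.255.255) does not contain 52.131.235.185
  52.146.0.0/15 (52.146.0.0 - 52.147.255.255) does not contain 52.131.235.185
Longest matching prefix is /14 -> next hop WAN-GW.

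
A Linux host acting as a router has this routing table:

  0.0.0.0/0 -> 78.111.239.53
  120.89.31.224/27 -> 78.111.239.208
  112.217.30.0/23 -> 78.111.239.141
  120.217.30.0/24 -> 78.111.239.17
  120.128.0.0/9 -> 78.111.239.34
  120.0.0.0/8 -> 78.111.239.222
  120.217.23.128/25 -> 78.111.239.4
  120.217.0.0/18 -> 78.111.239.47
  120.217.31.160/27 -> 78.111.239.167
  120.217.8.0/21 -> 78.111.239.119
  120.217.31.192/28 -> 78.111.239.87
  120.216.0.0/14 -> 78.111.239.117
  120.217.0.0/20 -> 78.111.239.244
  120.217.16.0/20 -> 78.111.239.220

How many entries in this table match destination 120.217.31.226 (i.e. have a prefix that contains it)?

6

Prefixes containing 120.217.31.226:
  0.0.0.0/0 (default, matches everything)
  120.0.0.0/8 (120.0.0.0 - 120.255.255.255)
  120.128.0.0/9 (120.128.0.0 - 120.255.255.255)
  120.216.0.0/14 (120.216.0.0 - 120.219.255.255)
  120.217.0.0/18 (120.217.0.0 - 120.217.63.255)
  120.217.16.0/20 (120.217.16.0 - 120.217.31.255)
Total matching entries: 6.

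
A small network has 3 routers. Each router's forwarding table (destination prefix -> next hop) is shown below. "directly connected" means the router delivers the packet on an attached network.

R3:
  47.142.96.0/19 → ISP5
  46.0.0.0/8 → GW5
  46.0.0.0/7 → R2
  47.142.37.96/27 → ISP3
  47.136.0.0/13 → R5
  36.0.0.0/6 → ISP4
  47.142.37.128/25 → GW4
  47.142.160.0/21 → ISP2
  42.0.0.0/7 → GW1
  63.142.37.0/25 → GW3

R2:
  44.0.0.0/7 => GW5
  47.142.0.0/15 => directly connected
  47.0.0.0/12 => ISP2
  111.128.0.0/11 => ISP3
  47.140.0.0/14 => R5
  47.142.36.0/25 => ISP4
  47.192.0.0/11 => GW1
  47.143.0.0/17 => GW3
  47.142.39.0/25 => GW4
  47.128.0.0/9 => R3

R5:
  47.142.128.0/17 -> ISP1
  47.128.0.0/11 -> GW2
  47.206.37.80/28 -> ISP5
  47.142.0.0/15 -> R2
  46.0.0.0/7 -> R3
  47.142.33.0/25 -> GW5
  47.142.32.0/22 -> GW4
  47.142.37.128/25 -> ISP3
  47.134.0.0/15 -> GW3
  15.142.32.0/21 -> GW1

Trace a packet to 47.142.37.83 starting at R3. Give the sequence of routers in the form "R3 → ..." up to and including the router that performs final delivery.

At R3: longest match for 47.142.37.83 is 47.136.0.0/13 -> R5
At R5: longest match for 47.142.37.83 is 47.142.0.0/15 -> R2
At R2: longest match for 47.142.37.83 is 47.142.0.0/15 -> directly connected

R3 → R5 → R2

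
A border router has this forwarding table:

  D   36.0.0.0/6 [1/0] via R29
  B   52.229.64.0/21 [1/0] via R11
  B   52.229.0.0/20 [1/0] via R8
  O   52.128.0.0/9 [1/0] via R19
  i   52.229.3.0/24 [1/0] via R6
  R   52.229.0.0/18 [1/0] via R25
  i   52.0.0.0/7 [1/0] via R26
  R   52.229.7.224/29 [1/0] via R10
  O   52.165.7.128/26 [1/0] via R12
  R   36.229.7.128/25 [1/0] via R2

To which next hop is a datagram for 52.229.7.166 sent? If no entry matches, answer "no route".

R8

Routes whose prefix contains 52.229.7.166:
  52.0.0.0/7 (52.0.0.0 - 53.255.255.255) -> R26
  52.128.0.0/9 (52.128.0.0 - 52.255.255.255) -> R19
  52.229.0.0/18 (52.229.0.0 - 52.229.63.255) -> R25
  52.229.0.0/20 (52.229.0.0 - 52.229.15.255) -> R8
More-specific entries that do NOT match:
  52.229.7.224/29 (52.229.7.224 - 52.229.7.231) does not contain 52.229.7.166
  52.165.7.128/26 (52.165.7.128 - 52.165.7.191) does not contain 52.229.7.166
  36.229.7.128/25 (36.229.7.128 - 36.229.7.255) does not contain 52.229.7.166
  52.229.3.0/24 (52.229.3.0 - 52.229.3.255) does not contain 52.229.7.166
  52.229.64.0/21 (52.229.64.0 - 52.229.71.255) does not contain 52.229.7.166
Longest matching prefix is /20 -> next hop R8.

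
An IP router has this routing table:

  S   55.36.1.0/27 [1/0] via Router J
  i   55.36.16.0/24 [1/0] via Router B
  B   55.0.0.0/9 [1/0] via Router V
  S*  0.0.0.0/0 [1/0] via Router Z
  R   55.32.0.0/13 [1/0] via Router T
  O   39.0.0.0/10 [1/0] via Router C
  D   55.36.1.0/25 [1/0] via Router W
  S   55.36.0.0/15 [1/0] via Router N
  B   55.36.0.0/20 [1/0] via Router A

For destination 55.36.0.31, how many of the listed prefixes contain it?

5

Prefixes containing 55.36.0.31:
  0.0.0.0/0 (default, matches everything)
  55.0.0.0/9 (55.0.0.0 - 55.127.255.255)
  55.32.0.0/13 (55.32.0.0 - 55.39.255.255)
  55.36.0.0/15 (55.36.0.0 - 55.37.255.255)
  55.36.0.0/20 (55.36.0.0 - 55.36.15.255)
Total matching entries: 5.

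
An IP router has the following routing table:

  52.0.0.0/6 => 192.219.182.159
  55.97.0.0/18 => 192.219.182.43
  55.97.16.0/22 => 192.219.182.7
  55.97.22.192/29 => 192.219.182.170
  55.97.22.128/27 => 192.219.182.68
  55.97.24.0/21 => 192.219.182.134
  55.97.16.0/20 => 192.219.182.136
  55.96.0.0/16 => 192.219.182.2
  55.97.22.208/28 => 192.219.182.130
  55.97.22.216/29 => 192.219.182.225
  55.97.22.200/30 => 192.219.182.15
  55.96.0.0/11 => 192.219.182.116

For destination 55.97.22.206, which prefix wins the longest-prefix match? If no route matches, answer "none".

55.97.16.0/20

Entries matching 55.97.22.206:
  52.0.0.0/6 (52.0.0.0 - 55.255.255.255)
  55.96.0.0/11 (55.96.0.0 - 55.127.255.255)
  55.97.0.0/18 (55.97.0.0 - 55.97.63.255)
  55.97.16.0/20 (55.97.16.0 - 55.97.31.255)
Most specific is 55.97.16.0/20.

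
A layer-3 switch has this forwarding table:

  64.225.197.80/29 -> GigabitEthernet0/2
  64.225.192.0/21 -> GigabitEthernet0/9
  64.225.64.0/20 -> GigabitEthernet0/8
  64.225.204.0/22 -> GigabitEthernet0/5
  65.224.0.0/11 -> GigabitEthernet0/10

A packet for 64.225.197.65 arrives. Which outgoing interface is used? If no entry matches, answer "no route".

Routes whose prefix contains 64.225.197.65:
  64.225.192.0/21 (64.225.192.0 - 64.225.199.255) -> GigabitEthernet0/9
More-specific entries that do NOT match:
  64.225.197.80/29 (64.225.197.80 - 64.225.197.87) does not contain 64.225.197.65
  64.225.204.0/22 (64.225.204.0 - 64.225.207.255) does not contain 64.225.197.65
Longest matching prefix is /21 -> interface GigabitEthernet0/9.

GigabitEthernet0/9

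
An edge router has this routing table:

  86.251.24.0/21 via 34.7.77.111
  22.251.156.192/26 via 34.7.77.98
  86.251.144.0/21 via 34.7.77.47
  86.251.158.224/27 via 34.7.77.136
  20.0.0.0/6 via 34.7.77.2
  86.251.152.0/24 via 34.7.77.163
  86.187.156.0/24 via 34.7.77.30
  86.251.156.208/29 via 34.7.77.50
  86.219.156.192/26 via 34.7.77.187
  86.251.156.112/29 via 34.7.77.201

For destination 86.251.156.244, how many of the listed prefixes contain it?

No listed prefix contains 86.251.156.244.
Total matching entries: 0.

0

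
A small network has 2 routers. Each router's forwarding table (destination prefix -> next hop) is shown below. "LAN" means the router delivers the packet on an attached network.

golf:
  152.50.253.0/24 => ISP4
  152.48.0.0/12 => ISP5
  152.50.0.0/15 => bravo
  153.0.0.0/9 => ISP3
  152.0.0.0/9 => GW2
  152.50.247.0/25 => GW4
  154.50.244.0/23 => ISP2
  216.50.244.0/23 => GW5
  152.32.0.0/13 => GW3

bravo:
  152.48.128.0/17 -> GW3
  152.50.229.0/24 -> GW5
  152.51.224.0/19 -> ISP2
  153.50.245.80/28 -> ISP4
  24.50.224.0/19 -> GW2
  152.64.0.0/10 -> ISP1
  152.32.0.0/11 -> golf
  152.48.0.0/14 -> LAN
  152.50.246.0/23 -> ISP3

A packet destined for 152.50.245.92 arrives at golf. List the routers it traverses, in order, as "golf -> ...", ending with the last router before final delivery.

At golf: longest match for 152.50.245.92 is 152.50.0.0/15 -> bravo
At bravo: longest match for 152.50.245.92 is 152.48.0.0/14 -> LAN

golf -> bravo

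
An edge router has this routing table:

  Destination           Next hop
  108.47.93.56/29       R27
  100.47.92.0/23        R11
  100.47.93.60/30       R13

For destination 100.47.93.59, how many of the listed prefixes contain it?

Prefixes containing 100.47.93.59:
  100.47.92.0/23 (100.47.92.0 - 100.47.93.255)
Total matching entries: 1.

1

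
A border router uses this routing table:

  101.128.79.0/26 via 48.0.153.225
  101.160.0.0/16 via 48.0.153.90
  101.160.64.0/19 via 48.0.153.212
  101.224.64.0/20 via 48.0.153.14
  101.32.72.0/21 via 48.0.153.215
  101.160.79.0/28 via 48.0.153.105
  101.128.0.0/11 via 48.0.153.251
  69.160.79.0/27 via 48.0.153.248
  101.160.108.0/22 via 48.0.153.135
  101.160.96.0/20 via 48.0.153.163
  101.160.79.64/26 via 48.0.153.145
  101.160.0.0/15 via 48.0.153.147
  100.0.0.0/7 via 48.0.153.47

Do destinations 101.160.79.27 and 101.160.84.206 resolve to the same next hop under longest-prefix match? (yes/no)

101.160.79.27: longest match 101.160.64.0/19 -> 48.0.153.212
101.160.84.206: longest match 101.160.64.0/19 -> 48.0.153.212

yes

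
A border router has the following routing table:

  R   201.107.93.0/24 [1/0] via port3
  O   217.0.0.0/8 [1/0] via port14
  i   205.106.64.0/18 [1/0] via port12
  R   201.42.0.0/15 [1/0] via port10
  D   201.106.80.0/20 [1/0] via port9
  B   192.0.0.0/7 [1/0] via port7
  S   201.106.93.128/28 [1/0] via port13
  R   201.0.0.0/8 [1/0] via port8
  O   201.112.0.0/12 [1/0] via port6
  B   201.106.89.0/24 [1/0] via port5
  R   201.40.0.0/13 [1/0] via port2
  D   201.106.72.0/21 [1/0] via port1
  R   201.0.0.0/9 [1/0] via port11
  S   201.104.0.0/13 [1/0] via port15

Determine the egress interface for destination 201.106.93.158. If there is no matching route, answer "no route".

Routes whose prefix contains 201.106.93.158:
  201.0.0.0/8 (201.0.0.0 - 201.255.255.255) -> port8
  201.0.0.0/9 (201.0.0.0 - 201.127.255.255) -> port11
  201.104.0.0/13 (201.104.0.0 - 201.111.255.255) -> port15
  201.106.80.0/20 (201.106.80.0 - 201.106.95.255) -> port9
More-specific entries that do NOT match:
  201.106.93.128/28 (201.106.93.128 - 201.106.93.143) does not contain 201.106.93.158
  201.107.93.0/24 (201.107.93.0 - 201.107.93.255) does not contain 201.106.93.158
  201.106.89.0/24 (201.106.89.0 - 201.106.89.255) does not contain 201.106.93.158
  201.106.72.0/21 (201.106.72.0 - 201.106.79.255) does not contain 201.106.93.158
Longest matching prefix is /20 -> interface port9.

port9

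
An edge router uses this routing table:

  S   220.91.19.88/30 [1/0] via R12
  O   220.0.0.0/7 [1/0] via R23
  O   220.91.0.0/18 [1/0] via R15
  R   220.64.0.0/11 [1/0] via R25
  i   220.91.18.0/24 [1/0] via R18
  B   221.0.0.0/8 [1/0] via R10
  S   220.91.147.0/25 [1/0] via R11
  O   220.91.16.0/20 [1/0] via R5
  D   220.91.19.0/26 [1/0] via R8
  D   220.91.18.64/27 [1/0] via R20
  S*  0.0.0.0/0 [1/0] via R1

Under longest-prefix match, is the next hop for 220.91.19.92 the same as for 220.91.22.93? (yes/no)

yes

220.91.19.92: longest match 220.91.16.0/20 -> R5
220.91.22.93: longest match 220.91.16.0/20 -> R5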